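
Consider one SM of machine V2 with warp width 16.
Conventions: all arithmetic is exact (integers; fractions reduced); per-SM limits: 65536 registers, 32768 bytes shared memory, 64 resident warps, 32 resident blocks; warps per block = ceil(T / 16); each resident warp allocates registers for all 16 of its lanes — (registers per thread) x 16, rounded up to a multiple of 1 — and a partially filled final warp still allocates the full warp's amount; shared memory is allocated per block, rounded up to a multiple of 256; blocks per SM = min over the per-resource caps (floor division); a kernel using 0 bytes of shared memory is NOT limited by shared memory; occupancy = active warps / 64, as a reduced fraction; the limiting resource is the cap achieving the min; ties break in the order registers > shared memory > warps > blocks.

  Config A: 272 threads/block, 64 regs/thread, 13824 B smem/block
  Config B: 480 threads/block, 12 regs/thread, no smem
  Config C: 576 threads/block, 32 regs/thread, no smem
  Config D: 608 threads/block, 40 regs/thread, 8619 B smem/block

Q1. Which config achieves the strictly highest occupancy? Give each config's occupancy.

occupancies: A 17/32, B 15/16, C 9/16, D 19/32

Answer: B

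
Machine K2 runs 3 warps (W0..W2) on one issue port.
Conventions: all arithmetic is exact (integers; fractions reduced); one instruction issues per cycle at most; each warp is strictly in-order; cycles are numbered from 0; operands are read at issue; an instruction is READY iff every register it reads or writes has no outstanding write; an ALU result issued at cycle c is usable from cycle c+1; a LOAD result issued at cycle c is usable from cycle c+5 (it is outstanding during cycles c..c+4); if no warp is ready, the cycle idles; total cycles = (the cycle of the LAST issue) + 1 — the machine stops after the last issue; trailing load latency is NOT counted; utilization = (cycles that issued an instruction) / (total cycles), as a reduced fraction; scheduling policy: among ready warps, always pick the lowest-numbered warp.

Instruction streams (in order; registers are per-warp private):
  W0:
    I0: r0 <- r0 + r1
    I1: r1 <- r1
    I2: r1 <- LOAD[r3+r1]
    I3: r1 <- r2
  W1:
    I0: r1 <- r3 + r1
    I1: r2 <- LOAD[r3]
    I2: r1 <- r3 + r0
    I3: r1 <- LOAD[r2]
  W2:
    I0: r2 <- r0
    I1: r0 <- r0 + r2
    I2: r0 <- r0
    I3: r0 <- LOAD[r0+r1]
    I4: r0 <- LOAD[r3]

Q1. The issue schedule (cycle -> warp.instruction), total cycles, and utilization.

cycle 0: W0.I0
cycle 1: W0.I1
cycle 2: W0.I2
cycle 3: W1.I0
cycle 4: W1.I1
cycle 5: W1.I2
cycle 6: W2.I0
cycle 7: W0.I3
cycle 8: W2.I1
cycle 9: W1.I3
cycle 10: W2.I2
cycle 11: W2.I3
cycle 12: idle
cycle 13: idle
cycle 14: idle
cycle 15: idle
cycle 16: W2.I4

Answer: 17 cycles, utilization 13/17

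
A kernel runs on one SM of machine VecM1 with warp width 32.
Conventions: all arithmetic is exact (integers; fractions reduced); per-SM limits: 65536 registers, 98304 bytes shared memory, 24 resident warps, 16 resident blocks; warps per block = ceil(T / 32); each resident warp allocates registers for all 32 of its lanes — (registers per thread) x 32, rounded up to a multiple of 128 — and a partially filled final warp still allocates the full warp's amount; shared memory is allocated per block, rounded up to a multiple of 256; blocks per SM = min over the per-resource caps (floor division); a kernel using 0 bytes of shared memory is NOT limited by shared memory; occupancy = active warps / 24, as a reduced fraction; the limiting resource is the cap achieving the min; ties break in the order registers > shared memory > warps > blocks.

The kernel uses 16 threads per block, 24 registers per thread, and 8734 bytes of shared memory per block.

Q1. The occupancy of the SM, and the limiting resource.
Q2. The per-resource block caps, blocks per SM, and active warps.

Answer: occupancy 5/12, limited by shared memory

registers: 85 blocks
shared memory: 10 blocks
warps: 24 blocks
blocks: 16 blocks

Answer: 10 blocks, 10 active warps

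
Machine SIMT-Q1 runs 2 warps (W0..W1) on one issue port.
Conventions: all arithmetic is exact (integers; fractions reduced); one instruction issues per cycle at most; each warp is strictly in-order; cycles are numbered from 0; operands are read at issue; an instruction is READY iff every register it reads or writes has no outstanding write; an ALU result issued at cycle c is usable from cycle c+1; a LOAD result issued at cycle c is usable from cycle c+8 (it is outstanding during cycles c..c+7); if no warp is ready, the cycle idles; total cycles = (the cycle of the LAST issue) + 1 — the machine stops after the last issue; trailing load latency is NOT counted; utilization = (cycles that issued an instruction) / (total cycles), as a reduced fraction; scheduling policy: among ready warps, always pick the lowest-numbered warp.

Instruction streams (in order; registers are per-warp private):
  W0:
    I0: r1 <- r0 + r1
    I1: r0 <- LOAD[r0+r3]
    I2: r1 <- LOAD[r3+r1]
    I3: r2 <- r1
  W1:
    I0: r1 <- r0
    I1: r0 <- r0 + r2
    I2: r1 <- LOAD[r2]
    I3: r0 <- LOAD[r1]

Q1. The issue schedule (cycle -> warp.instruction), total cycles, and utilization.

cycle 0: W0.I0
cycle 1: W0.I1
cycle 2: W0.I2
cycle 3: W1.I0
cycle 4: W1.I1
cycle 5: W1.I2
cycle 6: idle
cycle 7: idle
cycle 8: idle
cycle 9: idle
cycle 10: W0.I3
cycle 11: idle
cycle 12: idle
cycle 13: W1.I3

Answer: 14 cycles, utilization 4/7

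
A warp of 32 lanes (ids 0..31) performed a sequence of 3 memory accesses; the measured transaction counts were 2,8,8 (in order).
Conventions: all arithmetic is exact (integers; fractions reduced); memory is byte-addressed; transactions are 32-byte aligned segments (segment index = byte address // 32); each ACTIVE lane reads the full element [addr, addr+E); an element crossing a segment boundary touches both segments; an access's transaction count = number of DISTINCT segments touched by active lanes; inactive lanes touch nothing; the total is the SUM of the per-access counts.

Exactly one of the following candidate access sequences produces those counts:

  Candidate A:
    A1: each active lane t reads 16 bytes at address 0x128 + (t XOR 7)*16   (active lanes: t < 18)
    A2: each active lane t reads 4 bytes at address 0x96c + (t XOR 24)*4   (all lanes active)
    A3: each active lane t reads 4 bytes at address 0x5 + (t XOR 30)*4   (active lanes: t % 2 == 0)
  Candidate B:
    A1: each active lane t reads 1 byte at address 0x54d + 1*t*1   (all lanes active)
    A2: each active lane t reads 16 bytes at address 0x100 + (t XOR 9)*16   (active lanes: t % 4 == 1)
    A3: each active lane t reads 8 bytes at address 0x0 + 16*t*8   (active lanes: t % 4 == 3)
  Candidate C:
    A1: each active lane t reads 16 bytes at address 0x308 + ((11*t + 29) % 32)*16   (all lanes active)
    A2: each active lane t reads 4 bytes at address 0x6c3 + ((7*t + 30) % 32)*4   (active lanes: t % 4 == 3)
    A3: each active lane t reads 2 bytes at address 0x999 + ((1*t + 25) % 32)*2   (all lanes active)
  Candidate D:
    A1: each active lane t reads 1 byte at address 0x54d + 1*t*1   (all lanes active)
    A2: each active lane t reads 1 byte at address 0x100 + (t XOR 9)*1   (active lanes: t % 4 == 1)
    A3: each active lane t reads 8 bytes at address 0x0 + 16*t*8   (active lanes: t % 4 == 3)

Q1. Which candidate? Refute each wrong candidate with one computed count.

A: A1 gives 11 transactions, not 2
C: A1 gives 17 transactions, not 2
D: A2 gives 1 transaction, not 8
B: all counts match (2,8,8)

Answer: B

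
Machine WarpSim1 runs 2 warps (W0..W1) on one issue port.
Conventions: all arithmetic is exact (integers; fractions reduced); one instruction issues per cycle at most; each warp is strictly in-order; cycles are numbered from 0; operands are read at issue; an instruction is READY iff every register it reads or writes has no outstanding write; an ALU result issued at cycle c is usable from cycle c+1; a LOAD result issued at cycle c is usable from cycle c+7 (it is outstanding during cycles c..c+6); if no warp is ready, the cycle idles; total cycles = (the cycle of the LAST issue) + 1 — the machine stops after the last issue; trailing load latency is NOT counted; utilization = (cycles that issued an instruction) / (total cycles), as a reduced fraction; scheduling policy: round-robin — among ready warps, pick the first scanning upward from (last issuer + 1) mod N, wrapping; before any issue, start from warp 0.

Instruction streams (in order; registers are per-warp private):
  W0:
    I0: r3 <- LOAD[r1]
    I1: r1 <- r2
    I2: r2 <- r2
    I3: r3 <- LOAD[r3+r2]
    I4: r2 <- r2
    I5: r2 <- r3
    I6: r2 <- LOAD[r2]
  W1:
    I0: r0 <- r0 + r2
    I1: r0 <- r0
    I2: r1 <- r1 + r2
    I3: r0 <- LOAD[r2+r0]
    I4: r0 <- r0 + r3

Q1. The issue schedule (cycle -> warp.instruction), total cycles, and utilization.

cycle 0: W0.I0
cycle 1: W1.I0
cycle 2: W0.I1
cycle 3: W1.I1
cycle 4: W0.I2
cycle 5: W1.I2
cycle 6: W1.I3
cycle 7: W0.I3
cycle 8: W0.I4
cycle 9: idle
cycle 10: idle
cycle 11: idle
cycle 12: idle
cycle 13: W1.I4
cycle 14: W0.I5
cycle 15: W0.I6

Answer: 16 cycles, utilization 3/4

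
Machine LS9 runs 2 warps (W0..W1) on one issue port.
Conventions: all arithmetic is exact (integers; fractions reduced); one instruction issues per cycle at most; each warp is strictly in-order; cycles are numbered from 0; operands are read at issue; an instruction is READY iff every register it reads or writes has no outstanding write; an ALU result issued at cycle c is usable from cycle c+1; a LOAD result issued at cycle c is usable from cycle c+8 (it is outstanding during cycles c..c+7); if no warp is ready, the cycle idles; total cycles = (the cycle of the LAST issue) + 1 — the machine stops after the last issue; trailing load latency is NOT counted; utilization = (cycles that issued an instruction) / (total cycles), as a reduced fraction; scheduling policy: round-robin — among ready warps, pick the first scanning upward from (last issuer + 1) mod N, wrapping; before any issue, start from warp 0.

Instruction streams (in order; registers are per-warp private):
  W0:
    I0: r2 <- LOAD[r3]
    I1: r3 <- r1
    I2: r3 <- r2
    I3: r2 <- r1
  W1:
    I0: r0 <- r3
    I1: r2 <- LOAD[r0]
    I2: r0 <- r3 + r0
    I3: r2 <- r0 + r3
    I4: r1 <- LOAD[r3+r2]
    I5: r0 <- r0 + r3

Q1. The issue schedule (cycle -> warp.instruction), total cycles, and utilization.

cycle 0: W0.I0
cycle 1: W1.I0
cycle 2: W0.I1
cycle 3: W1.I1
cycle 4: W1.I2
cycle 5: idle
cycle 6: idle
cycle 7: idle
cycle 8: W0.I2
cycle 9: W0.I3
cycle 10: idle
cycle 11: W1.I3
cycle 12: W1.I4
cycle 13: W1.I5

Answer: 14 cycles, utilization 5/7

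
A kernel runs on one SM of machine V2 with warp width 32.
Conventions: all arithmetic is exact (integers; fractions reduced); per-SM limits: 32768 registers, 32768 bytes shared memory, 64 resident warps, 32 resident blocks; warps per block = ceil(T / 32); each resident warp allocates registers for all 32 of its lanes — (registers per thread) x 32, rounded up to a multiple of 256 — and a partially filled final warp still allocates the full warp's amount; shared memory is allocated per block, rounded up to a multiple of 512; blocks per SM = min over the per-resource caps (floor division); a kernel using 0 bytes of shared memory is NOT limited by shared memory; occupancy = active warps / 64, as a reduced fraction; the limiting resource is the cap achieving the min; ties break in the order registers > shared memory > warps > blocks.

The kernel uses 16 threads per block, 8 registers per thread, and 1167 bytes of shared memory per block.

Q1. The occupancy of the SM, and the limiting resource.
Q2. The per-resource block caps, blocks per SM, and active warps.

Answer: occupancy 21/64, limited by shared memory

registers: 128 blocks
shared memory: 21 blocks
warps: 64 blocks
blocks: 32 blocks

Answer: 21 blocks, 21 active warps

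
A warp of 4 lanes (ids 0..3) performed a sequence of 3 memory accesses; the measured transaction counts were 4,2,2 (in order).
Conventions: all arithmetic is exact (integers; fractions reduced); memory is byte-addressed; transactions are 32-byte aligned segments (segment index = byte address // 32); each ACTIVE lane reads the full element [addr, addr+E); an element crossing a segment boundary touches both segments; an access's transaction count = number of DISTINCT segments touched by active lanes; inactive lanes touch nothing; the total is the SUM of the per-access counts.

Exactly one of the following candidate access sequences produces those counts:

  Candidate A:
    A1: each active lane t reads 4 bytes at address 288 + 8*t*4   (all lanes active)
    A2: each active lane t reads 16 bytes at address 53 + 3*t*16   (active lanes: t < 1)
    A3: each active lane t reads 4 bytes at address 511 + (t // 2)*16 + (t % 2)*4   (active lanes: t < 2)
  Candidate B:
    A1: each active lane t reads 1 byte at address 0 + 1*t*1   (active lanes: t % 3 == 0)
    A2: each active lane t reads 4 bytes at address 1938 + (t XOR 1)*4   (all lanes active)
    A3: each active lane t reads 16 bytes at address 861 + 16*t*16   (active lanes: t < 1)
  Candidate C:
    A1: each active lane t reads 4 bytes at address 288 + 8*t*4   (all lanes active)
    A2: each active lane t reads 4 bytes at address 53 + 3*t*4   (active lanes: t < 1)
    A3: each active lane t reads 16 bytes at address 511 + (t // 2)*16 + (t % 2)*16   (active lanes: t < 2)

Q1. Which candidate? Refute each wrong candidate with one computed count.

B: A1 gives 1 transaction, not 4
C: A2 gives 1 transaction, not 2
A: all counts match (4,2,2)

Answer: A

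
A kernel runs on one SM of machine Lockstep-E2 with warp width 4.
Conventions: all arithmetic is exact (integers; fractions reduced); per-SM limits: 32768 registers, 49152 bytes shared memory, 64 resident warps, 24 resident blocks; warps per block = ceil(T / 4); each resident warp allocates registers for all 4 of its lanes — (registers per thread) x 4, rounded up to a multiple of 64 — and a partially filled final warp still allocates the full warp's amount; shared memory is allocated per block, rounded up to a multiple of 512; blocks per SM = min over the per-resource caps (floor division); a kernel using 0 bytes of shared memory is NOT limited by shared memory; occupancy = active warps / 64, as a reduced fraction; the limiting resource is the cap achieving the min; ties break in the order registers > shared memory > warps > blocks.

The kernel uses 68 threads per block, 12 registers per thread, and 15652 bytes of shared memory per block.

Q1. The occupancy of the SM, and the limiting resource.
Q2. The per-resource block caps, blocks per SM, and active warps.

Answer: occupancy 51/64, limited by shared memory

registers: 30 blocks
shared memory: 3 blocks
warps: 3 blocks
blocks: 24 blocks

Answer: 3 blocks, 51 active warps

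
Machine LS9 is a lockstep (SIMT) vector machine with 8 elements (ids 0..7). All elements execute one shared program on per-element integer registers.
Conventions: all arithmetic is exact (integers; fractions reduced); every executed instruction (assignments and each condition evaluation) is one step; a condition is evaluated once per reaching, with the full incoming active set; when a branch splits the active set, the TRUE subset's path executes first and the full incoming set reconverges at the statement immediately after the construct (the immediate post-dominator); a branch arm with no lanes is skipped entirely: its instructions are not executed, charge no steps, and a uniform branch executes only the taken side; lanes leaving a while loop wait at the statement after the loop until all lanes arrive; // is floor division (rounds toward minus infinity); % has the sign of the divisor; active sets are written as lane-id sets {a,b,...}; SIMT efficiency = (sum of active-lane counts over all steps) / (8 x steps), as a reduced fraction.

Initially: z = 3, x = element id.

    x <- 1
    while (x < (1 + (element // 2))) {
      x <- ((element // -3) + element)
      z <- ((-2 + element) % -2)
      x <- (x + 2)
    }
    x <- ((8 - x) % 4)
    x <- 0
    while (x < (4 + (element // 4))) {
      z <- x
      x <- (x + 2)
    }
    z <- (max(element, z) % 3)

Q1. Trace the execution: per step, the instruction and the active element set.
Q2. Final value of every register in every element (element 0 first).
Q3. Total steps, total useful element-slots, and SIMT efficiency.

step 0: x <- 1                       {0,1,2,3,4,5,6,7}
step 1: eval (x < (1 + (element // 2))) {0,1,2,3,4,5,6,7}
step 2: x <- ((element // -3) + element) {2,3,4,5,6,7}
step 3: z <- ((-2 + element) % -2)   {2,3,4,5,6,7}
step 4: x <- (x + 2)                 {2,3,4,5,6,7}
step 5: eval (x < (1 + (element // 2))) {2,3,4,5,6,7}
step 6: x <- ((8 - x) % 4)           {0,1,2,3,4,5,6,7}
step 7: x <- 0                       {0,1,2,3,4,5,6,7}
step 8: eval (x < (4 + (element // 4))) {0,1,2,3,4,5,6,7}
step 9: z <- x                       {0,1,2,3,4,5,6,7}
step 10: x <- (x + 2)                 {0,1,2,3,4,5,6,7}
step 11: eval (x < (4 + (element // 4))) {0,1,2,3,4,5,6,7}
step 12: z <- x                       {0,1,2,3,4,5,6,7}
step 13: x <- (x + 2)                 {0,1,2,3,4,5,6,7}
step 14: eval (x < (4 + (element // 4))) {0,1,2,3,4,5,6,7}
step 15: z <- x                       {4,5,6,7}
step 16: x <- (x + 2)                 {4,5,6,7}
step 17: eval (x < (4 + (element // 4))) {4,5,6,7}
step 18: z <- (max(element, z) % 3)   {0,1,2,3,4,5,6,7}

Answer: 19 steps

z: 2,2,2,0,1,2,0,1
x: 4,4,4,4,6,6,6,6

steps = 19; useful = 132; efficiency = 132/152 = 33/38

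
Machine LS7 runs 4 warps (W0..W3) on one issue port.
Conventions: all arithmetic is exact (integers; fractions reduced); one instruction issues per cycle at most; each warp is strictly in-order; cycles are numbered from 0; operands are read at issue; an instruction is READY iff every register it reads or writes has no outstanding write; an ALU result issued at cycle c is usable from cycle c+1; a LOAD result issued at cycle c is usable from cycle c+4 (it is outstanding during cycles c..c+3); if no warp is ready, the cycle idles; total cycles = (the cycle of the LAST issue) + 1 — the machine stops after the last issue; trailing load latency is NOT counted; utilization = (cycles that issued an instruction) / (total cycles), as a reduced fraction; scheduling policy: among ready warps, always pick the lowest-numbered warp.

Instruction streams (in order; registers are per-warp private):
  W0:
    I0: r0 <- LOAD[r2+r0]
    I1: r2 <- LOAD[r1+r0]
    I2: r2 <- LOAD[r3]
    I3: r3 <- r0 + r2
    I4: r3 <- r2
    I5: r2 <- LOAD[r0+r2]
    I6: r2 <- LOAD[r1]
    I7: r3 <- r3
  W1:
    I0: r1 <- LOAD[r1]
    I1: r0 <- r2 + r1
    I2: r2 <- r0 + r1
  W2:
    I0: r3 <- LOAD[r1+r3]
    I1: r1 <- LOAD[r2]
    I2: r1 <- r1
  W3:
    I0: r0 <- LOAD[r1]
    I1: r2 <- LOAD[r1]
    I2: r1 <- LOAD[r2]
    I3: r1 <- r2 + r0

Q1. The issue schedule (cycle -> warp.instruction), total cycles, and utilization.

cycle 0: W0.I0
cycle 1: W1.I0
cycle 2: W2.I0
cycle 3: W2.I1
cycle 4: W0.I1
cycle 5: W1.I1
cycle 6: W1.I2
cycle 7: W2.I2
cycle 8: W0.I2
cycle 9: W3.I0
cycle 10: W3.I1
cycle 11: idle
cycle 12: W0.I3
cycle 13: W0.I4
cycle 14: W0.I5
cycle 15: W3.I2
cycle 16: idle
cycle 17: idle
cycle 18: W0.I6
cycle 19: W0.I7
cycle 20: W3.I3

Answer: 21 cycles, utilization 6/7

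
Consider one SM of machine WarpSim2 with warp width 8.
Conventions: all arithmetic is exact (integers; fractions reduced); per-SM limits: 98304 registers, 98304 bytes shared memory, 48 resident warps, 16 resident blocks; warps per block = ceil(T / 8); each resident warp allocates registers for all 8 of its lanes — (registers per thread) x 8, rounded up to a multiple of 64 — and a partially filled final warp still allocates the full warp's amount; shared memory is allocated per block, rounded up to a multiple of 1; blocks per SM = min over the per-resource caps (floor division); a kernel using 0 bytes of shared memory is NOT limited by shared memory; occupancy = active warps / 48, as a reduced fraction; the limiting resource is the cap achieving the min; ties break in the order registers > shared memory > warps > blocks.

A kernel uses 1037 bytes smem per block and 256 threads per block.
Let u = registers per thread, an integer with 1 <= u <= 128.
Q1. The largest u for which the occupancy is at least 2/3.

Answer: u = 128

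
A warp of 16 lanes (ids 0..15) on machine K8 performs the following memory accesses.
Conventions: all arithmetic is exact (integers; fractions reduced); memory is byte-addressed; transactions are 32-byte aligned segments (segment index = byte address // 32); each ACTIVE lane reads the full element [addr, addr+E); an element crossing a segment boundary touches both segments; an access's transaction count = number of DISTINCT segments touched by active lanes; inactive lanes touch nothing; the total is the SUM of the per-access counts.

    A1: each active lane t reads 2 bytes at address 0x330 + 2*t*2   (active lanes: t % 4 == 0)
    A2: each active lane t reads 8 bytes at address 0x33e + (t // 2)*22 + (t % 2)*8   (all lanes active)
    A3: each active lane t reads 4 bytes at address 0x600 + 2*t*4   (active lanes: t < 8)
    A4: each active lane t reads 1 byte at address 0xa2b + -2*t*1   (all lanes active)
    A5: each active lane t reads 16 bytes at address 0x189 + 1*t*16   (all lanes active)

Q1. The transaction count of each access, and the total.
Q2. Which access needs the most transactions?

A1: 3 transactions
A2: 7 transactions
A3: 2 transactions
A4: 2 transactions
A5: 9 transactions

Answer: 3,7,2,2,9; total 23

Answer: A5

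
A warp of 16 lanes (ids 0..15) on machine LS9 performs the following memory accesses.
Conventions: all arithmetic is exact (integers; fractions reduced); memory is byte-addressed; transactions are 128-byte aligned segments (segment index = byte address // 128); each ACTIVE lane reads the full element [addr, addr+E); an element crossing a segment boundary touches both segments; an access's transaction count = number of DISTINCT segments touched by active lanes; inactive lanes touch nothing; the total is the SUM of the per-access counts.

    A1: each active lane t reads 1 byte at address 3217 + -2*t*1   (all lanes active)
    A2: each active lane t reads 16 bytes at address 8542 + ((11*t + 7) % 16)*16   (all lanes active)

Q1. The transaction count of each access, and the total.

A1: 2 transactions
A2: 3 transactions

Answer: 2,3; total 5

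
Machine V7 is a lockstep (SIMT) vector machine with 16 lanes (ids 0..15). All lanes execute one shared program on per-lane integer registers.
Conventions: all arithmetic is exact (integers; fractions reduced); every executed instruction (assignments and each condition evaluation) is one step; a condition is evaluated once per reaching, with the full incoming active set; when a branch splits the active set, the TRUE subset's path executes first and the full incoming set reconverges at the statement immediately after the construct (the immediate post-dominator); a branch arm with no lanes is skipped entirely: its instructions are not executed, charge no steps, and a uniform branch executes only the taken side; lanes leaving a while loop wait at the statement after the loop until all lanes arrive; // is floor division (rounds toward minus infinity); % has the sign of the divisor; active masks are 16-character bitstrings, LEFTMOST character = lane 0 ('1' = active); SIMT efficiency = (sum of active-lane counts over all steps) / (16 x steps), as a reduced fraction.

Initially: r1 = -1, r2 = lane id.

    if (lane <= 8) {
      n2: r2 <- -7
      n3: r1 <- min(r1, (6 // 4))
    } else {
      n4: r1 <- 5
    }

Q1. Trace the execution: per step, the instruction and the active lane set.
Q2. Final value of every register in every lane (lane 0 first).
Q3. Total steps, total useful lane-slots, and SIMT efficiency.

step 0: eval (lane <= 8)             1111111111111111
step 1: r2 <- -7                     1111111110000000
step 2: r1 <- min(r1, (6 // 4))      1111111110000000
step 3: r1 <- 5                      0000000001111111

Answer: 4 steps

r1: -1,-1,-1,-1,-1,-1,-1,-1,-1,5,5,5,5,5,5,5
r2: -7,-7,-7,-7,-7,-7,-7,-7,-7,9,10,11,12,13,14,15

steps = 4; useful = 41; efficiency = 41/64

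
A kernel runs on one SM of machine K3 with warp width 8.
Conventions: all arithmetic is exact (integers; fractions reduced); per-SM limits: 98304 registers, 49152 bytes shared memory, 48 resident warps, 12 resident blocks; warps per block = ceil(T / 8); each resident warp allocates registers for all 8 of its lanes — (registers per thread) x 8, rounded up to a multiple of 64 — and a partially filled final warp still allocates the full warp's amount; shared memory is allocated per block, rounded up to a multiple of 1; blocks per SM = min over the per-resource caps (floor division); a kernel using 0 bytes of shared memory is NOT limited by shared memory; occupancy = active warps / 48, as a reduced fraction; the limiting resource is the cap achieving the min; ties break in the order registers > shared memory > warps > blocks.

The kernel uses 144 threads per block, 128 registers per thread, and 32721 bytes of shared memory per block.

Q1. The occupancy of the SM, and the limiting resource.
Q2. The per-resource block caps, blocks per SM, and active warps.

Answer: occupancy 3/8, limited by shared memory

registers: 5 blocks
shared memory: 1 block
warps: 2 blocks
blocks: 12 blocks

Answer: 1 block, 18 active warps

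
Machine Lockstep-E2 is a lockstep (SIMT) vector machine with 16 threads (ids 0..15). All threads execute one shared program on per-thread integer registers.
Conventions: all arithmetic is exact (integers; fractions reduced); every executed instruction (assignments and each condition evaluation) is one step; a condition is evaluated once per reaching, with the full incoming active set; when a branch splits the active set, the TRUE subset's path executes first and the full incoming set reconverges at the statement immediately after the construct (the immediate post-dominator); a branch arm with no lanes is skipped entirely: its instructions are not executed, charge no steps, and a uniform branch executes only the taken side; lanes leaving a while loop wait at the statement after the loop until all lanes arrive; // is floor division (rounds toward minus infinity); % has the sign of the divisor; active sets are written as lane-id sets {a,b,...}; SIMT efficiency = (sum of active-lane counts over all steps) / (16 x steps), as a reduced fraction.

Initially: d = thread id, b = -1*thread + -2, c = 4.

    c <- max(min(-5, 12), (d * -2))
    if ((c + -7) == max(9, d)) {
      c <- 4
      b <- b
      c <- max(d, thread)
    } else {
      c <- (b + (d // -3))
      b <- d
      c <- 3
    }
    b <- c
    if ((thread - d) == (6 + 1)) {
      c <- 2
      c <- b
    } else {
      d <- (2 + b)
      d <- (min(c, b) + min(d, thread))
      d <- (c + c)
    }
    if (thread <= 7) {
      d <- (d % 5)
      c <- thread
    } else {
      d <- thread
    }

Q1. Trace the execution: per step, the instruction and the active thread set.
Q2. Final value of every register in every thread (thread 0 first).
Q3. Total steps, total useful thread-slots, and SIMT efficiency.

step 0: c <- max(min(-5, 12), (d * -2)) {0,1,2,3,4,5,6,7,8,9,10,11,12,13,14,15}
step 1: eval ((c + -7) == max(9, d)) {0,1,2,3,4,5,6,7,8,9,10,11,12,13,14,15}
step 2: c <- (b + (d // -3))         {0,1,2,3,4,5,6,7,8,9,10,11,12,13,14,15}
step 3: b <- d                       {0,1,2,3,4,5,6,7,8,9,10,11,12,13,14,15}
step 4: c <- 3                       {0,1,2,3,4,5,6,7,8,9,10,11,12,13,14,15}
step 5: b <- c                       {0,1,2,3,4,5,6,7,8,9,10,11,12,13,14,15}
step 6: eval ((thread - d) == (6 + 1)) {0,1,2,3,4,5,6,7,8,9,10,11,12,13,14,15}
step 7: d <- (2 + b)                 {0,1,2,3,4,5,6,7,8,9,10,11,12,13,14,15}
step 8: d <- (min(c, b) + min(d, thread)) {0,1,2,3,4,5,6,7,8,9,10,11,12,13,14,15}
step 9: d <- (c + c)                 {0,1,2,3,4,5,6,7,8,9,10,11,12,13,14,15}
step 10: eval (thread <= 7)           {0,1,2,3,4,5,6,7,8,9,10,11,12,13,14,15}
step 11: d <- (d % 5)                 {0,1,2,3,4,5,6,7}
step 12: c <- thread                  {0,1,2,3,4,5,6,7}
step 13: d <- thread                  {8,9,10,11,12,13,14,15}

Answer: 14 steps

d: 1,1,1,1,1,1,1,1,8,9,10,11,12,13,14,15
b: 3,3,3,3,3,3,3,3,3,3,3,3,3,3,3,3
c: 0,1,2,3,4,5,6,7,3,3,3,3,3,3,3,3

steps = 14; useful = 200; efficiency = 200/224 = 25/28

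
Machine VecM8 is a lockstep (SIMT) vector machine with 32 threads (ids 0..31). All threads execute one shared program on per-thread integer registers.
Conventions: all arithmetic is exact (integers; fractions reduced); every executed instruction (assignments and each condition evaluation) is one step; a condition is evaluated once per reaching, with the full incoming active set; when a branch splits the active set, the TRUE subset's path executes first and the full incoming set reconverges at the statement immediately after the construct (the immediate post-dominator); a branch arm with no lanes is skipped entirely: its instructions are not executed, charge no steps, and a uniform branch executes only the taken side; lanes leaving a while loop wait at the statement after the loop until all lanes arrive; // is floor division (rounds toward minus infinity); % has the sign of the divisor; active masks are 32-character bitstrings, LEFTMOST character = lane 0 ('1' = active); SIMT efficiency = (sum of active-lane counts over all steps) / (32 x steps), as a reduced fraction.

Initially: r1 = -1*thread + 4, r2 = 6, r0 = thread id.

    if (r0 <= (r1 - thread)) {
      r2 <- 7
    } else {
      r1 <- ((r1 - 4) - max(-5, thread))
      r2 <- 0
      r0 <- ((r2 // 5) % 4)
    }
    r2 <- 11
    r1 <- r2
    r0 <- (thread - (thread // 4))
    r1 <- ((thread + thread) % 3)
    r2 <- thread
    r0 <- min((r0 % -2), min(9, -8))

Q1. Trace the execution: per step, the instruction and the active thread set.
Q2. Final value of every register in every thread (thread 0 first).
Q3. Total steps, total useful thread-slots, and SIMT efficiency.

step 0: eval (r0 <= (r1 - thread))   11111111111111111111111111111111
step 1: r2 <- 7                      11000000000000000000000000000000
step 2: r1 <- ((r1 - 4) - max(-5, thread)) 00111111111111111111111111111111
step 3: r2 <- 0                      00111111111111111111111111111111
step 4: r0 <- ((r2 // 5) % 4)        00111111111111111111111111111111
step 5: r2 <- 11                     11111111111111111111111111111111
step 6: r1 <- r2                     11111111111111111111111111111111
step 7: r0 <- (thread - (thread // 4)) 11111111111111111111111111111111
step 8: r1 <- ((thread + thread) % 3) 11111111111111111111111111111111
step 9: r2 <- thread                 11111111111111111111111111111111
step 10: r0 <- min((r0 % -2), min(9, -8)) 11111111111111111111111111111111

Answer: 11 steps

r1: 0,2,1,0,2,1,0,2,1,0,2,1,0,2,1,0,2,1,0,2,1,0,2,1,0,2,1,0,2,1,0,2
r2: 0,1,2,3,4,5,6,7,8,9,10,11,12,13,14,15,16,17,18,19,20,21,22,23,24,25,26,27,28,29,30,31
r0: -8,-8,-8,-8,-8,-8,-8,-8,-8,-8,-8,-8,-8,-8,-8,-8,-8,-8,-8,-8,-8,-8,-8,-8,-8,-8,-8,-8,-8,-8,-8,-8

steps = 11; useful = 316; efficiency = 316/352 = 79/88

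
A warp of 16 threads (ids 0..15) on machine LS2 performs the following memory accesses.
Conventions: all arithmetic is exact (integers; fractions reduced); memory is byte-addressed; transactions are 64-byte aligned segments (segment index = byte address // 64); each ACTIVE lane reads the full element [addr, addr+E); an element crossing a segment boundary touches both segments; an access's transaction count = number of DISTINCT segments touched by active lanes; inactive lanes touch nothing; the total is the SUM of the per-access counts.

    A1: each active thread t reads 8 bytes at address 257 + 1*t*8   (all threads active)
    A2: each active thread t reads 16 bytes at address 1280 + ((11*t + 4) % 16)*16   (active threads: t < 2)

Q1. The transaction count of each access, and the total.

A1: 3 transactions
A2: 2 transactions

Answer: 3,2; total 5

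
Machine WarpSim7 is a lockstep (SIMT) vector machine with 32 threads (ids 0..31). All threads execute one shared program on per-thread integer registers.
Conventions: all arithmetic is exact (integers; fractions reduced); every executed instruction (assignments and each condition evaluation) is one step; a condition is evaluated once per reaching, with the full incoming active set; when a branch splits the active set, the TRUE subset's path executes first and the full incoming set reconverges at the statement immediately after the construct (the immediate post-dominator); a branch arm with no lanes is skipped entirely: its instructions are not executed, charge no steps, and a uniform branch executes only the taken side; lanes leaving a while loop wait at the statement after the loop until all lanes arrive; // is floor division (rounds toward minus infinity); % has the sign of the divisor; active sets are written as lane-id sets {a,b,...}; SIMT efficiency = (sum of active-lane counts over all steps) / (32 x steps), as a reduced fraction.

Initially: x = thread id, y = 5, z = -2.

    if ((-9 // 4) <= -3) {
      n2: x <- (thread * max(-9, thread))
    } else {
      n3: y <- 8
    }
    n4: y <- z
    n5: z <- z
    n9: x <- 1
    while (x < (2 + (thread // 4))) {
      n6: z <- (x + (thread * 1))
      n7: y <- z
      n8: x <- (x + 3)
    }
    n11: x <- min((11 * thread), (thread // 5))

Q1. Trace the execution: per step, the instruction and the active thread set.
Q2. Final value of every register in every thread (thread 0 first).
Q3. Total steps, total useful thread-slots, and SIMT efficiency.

step 0: eval ((-9 // 4) <= -3)       {0,1,2,3,4,5,6,7,8,9,10,11,12,13,14,15,16,17,18,19,20,21,22,23,24,25,26,27,28,29,30,31}
step 1: x <- (thread * max(-9, thread)) {0,1,2,3,4,5,6,7,8,9,10,11,12,13,14,15,16,17,18,19,20,21,22,23,24,25,26,27,28,29,30,31}
step 2: y <- z                       {0,1,2,3,4,5,6,7,8,9,10,11,12,13,14,15,16,17,18,19,20,21,22,23,24,25,26,27,28,29,30,31}
step 3: z <- z                       {0,1,2,3,4,5,6,7,8,9,10,11,12,13,14,15,16,17,18,19,20,21,22,23,24,25,26,27,28,29,30,31}
step 4: x <- 1                       {0,1,2,3,4,5,6,7,8,9,10,11,12,13,14,15,16,17,18,19,20,21,22,23,24,25,26,27,28,29,30,31}
step 5: eval (x < (2 + (thread // 4))) {0,1,2,3,4,5,6,7,8,9,10,11,12,13,14,15,16,17,18,19,20,21,22,23,24,25,26,27,28,29,30,31}
step 6: z <- (x + (thread * 1))      {0,1,2,3,4,5,6,7,8,9,10,11,12,13,14,15,16,17,18,19,20,21,22,23,24,25,26,27,28,29,30,31}
step 7: y <- z                       {0,1,2,3,4,5,6,7,8,9,10,11,12,13,14,15,16,17,18,19,20,21,22,23,24,25,26,27,28,29,30,31}
step 8: x <- (x + 3)                 {0,1,2,3,4,5,6,7,8,9,10,11,12,13,14,15,16,17,18,19,20,21,22,23,24,25,26,27,28,29,30,31}
step 9: eval (x < (2 + (thread // 4))) {0,1,2,3,4,5,6,7,8,9,10,11,12,13,14,15,16,17,18,19,20,21,22,23,24,25,26,27,28,29,30,31}
step 10: z <- (x + (thread * 1))      {12,13,14,15,16,17,18,19,20,21,22,23,24,25,26,27,28,29,30,31}
step 11: y <- z                       {12,13,14,15,16,17,18,19,20,21,22,23,24,25,26,27,28,29,30,31}
step 12: x <- (x + 3)                 {12,13,14,15,16,17,18,19,20,21,22,23,24,25,26,27,28,29,30,31}
step 13: eval (x < (2 + (thread // 4))) {12,13,14,15,16,17,18,19,20,21,22,23,24,25,26,27,28,29,30,31}
step 14: z <- (x + (thread * 1))      {24,25,26,27,28,29,30,31}
step 15: y <- z                       {24,25,26,27,28,29,30,31}
step 16: x <- (x + 3)                 {24,25,26,27,28,29,30,31}
step 17: eval (x < (2 + (thread // 4))) {24,25,26,27,28,29,30,31}
step 18: x <- min((11 * thread), (thread // 5)) {0,1,2,3,4,5,6,7,8,9,10,11,12,13,14,15,16,17,18,19,20,21,22,23,24,25,26,27,28,29,30,31}

Answer: 19 steps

x: 0,0,0,0,0,1,1,1,1,1,2,2,2,2,2,3,3,3,3,3,4,4,4,4,4,5,5,5,5,5,6,6
y: 1,2,3,4,5,6,7,8,9,10,11,12,16,17,18,19,20,21,22,23,24,25,26,27,31,32,33,34,35,36,37,38
z: 1,2,3,4,5,6,7,8,9,10,11,12,16,17,18,19,20,21,22,23,24,25,26,27,31,32,33,34,35,36,37,38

steps = 19; useful = 464; efficiency = 464/608 = 29/38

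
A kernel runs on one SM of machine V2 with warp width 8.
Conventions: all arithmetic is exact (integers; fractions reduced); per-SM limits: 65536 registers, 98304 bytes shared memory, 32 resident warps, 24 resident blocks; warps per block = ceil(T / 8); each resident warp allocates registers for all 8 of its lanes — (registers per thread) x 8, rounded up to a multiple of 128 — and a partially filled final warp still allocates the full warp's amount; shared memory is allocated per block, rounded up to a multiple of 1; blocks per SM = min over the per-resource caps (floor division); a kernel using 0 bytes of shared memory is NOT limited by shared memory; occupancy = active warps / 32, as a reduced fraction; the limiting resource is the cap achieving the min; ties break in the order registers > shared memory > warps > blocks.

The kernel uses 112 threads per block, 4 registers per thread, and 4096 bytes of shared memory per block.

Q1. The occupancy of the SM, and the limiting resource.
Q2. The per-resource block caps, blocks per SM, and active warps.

Answer: occupancy 7/8, limited by warps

registers: 36 blocks
shared memory: 24 blocks
warps: 2 blocks
blocks: 24 blocks

Answer: 2 blocks, 28 active warps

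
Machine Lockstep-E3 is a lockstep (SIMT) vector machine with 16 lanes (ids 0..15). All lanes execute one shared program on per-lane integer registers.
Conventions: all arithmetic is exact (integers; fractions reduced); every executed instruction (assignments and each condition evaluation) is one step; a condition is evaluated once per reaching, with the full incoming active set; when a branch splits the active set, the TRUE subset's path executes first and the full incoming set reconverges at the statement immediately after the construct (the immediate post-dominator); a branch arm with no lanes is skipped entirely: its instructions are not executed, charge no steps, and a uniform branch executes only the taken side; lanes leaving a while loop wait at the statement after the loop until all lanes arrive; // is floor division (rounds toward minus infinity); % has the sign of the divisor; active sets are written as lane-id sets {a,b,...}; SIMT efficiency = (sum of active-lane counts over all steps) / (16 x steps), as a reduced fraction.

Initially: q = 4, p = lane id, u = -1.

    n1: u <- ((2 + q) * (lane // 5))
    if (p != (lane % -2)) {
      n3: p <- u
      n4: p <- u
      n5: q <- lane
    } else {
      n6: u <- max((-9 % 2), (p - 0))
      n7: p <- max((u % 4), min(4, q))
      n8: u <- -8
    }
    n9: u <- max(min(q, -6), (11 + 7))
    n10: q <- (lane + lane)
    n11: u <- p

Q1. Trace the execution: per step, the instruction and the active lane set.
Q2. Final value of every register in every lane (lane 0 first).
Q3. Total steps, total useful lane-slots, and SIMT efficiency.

step 0: u <- ((2 + q) * (lane // 5)) {0,1,2,3,4,5,6,7,8,9,10,11,12,13,14,15}
step 1: eval (p != (lane % -2))      {0,1,2,3,4,5,6,7,8,9,10,11,12,13,14,15}
step 2: p <- u                       {1,2,3,4,5,6,7,8,9,10,11,12,13,14,15}
step 3: p <- u                       {1,2,3,4,5,6,7,8,9,10,11,12,13,14,15}
step 4: q <- lane                    {1,2,3,4,5,6,7,8,9,10,11,12,13,14,15}
step 5: u <- max((-9 % 2), (p - 0))  {0}
step 6: p <- max((u % 4), min(4, q)) {0}
step 7: u <- -8                      {0}
step 8: u <- max(min(q, -6), (11 + 7)) {0,1,2,3,4,5,6,7,8,9,10,11,12,13,14,15}
step 9: q <- (lane + lane)           {0,1,2,3,4,5,6,7,8,9,10,11,12,13,14,15}
step 10: u <- p                       {0,1,2,3,4,5,6,7,8,9,10,11,12,13,14,15}

Answer: 11 steps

q: 0,2,4,6,8,10,12,14,16,18,20,22,24,26,28,30
p: 4,0,0,0,0,6,6,6,6,6,12,12,12,12,12,18
u: 4,0,0,0,0,6,6,6,6,6,12,12,12,12,12,18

steps = 11; useful = 128; efficiency = 128/176 = 8/11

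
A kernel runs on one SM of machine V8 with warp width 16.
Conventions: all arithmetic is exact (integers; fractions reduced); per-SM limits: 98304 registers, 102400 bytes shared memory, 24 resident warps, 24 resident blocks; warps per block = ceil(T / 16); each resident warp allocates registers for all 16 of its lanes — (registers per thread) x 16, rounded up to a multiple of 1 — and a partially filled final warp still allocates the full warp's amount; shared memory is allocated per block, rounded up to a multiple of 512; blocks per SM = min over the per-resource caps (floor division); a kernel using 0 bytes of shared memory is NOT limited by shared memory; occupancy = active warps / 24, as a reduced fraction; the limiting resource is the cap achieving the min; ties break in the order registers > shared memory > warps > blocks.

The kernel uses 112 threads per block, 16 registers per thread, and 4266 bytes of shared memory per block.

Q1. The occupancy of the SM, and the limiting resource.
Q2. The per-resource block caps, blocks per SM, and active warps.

Answer: occupancy 7/8, limited by warps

registers: 54 blocks
shared memory: 22 blocks
warps: 3 blocks
blocks: 24 blocks

Answer: 3 blocks, 21 active warps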